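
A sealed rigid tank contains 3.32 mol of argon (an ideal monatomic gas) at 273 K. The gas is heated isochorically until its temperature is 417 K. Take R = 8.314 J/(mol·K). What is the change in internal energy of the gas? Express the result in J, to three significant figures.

ΔU ≈ 5960 J

Constant volume ⇒ W = 0, so Q = ΔU = nCᵥΔT with Cᵥ = 3R/2 = 12.47 J/(mol·K).
ΔU = (3.32)(12.47)(417 − 273) = 5962 J.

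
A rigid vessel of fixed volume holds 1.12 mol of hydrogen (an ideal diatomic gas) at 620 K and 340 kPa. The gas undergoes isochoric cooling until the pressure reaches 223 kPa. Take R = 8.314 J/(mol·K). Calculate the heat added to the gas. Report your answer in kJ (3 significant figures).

Q ≈ -4.97 kJ

Constant volume ⇒ W = 0, so Q = ΔU = nCᵥΔT with Cᵥ = 5R/2 = 20.79 J/(mol·K).
At constant V, T₂/T₁ = P₂/P₁ ⇒ ΔT = T₁(P₂/P₁ − 1) = 620·(223/340 − 1) = -213.4 K.
ΔU = (1.12)(20.79)(-213.4) = -4967 J.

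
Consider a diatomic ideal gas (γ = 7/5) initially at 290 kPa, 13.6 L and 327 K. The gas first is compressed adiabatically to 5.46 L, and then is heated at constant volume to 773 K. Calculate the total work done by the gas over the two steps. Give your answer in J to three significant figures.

W_total ≈ -4340 J

Step 1 (adiabatic): W = (P₁V₁ − P₂V₂)/(γ−1) = (3944 − 5682)/0.4 = -4344 J.
Step 2 (isochoric): W = 0 (constant volume).
W_total = -4344 + 0 = -4344 J.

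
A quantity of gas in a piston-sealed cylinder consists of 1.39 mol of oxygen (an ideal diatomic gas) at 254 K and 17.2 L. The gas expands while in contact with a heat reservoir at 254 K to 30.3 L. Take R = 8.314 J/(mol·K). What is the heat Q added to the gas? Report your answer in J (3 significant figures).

Q ≈ 1660 J

Isothermal ⇒ ΔU = 0, so Q = W = nRT ln(V₂/V₁).
Q = (1.39)(8.314)(254) ln(30.3/17.2) = 2935 × 0.5662 = 1662 J.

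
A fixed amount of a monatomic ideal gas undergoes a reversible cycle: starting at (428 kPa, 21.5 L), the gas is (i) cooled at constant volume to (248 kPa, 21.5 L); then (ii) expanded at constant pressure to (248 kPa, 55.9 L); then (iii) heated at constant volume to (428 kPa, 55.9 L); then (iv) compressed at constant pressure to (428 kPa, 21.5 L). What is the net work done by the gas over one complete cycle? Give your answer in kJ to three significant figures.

W_net ≈ -6.19 kJ

Constant-volume legs do no work.
W(ii) = (248)(55.9 − 21.5) = 8531 J; W(iv) = (428)(21.5 − 55.9) = -14723 J.
W_net = 8531 − 14723 = -6192 J (the counter-clockwise enclosed area).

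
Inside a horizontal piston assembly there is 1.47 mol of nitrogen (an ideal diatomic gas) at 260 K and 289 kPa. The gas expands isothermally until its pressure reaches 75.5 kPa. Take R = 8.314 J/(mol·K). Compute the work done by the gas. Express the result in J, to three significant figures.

W ≈ 4270 J

Isothermal process: W = nRT ln(V₂/V₁) = nRT ln(P₁/P₂).
W = (1.47)(8.314)(260) × ln(289/75.5)
  = 3178 × ln(3.828) = 3178 × 1.342
W_by_gas = 4265 J.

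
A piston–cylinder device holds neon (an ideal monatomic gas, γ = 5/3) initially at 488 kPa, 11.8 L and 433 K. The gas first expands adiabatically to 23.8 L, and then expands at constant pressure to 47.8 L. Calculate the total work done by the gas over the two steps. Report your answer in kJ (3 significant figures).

W_total ≈ 6.86 kJ

Step 1 (adiabatic): W = (P₁V₁ − P₂V₂)/(γ−1) = (5758 − 3607)/0.667 = 3227 J.
After step 1: P = 151.6 kPa, V = 23.8 L, T = 271.2 K.
Step 2 (isobaric): W = PΔV = (151.6 kPa)(47.8 − 23.8 L) = 3638 J.
W_total = 3227 + 3638 = 6864 J.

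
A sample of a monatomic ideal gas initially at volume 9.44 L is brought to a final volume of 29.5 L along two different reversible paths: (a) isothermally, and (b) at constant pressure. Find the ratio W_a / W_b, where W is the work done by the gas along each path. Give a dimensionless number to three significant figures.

W_a / W_b ≈ 0.536

Path (a) isothermal: W = P₁V₁ ln(V₂/V₁) → W_a/(P₁V₁) = 1.139.
Path (b) isobaric: W = P₁(V₂ − V₁) → W_b/(P₁V₁) = 2.125.
W_a / W_b = 1.139 / 2.125 = 0.5362.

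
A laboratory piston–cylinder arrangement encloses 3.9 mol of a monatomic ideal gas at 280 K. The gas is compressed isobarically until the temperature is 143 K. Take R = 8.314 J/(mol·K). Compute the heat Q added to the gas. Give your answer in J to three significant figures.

Isobaric: W = nRΔT = (3.9)(8.314)(-137) = -4442 J.
ΔU = nCᵥΔT with Cᵥ = 3R/2: ΔU = (3.9)(12.47)(-137) = -6663 J.
Q = ΔU + W = -6663 − 4442 = -11105 J.

Q ≈ -11100 J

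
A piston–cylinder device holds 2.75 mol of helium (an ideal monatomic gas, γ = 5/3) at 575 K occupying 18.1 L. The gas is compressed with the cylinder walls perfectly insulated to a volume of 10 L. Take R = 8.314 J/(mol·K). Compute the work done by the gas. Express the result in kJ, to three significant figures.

W ≈ -9.57 kJ

Adiabatic: TV^(γ−1) = const with γ = 5/3.
T₂ = T₁ (V₁/V₂)^(γ−1) = 575 × (18.1/10)^0.667 = 575 × 1.485 = 854 K.
W_by = nCᵥ(T₁ − T₂) = (2.75)(12.47)(575 − 854) = -9568 J.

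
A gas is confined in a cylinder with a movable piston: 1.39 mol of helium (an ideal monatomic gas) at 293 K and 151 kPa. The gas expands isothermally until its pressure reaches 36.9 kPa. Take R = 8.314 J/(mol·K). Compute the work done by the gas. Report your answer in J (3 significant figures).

Isothermal process: W = nRT ln(V₂/V₁) = nRT ln(P₁/P₂).
W = (1.39)(8.314)(293) × ln(151/36.9)
  = 3386 × ln(4.092) = 3386 × 1.409
W_by_gas = 4771 J.

W ≈ 4770 J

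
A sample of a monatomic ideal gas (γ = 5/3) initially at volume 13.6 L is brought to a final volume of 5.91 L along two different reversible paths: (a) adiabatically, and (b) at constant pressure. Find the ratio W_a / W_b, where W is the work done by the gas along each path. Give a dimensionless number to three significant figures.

Path (a) adiabatic: W = P₁V₁(1 − (V₁/V₂)^(γ−1))/(γ−1) → W_a/(P₁V₁) = -1.115.
Path (b) isobaric: W = P₁(V₂ − V₁) → W_b/(P₁V₁) = -0.5654.
W_a / W_b = -1.115 / -0.5654 = 1.971.

W_a / W_b ≈ 1.97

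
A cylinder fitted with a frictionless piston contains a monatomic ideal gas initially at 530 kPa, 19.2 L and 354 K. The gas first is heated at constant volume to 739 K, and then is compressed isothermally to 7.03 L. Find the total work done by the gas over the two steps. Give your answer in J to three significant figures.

Step 1 (isochoric): W = 0 (constant volume).
After step 1: P = 1106 kPa (V unchanged).
Step 2 (isothermal): W = P₁V₁ ln(V₂/V₁) = (21243) ln(7.03/19.2) = -21343 J.
W_total = 0 − 21343 = -21343 J.

W_total ≈ -21300 J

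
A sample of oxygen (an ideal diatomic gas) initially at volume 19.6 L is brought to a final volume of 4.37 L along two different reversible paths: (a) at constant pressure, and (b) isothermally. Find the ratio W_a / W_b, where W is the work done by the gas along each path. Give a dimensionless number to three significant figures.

Path (a) isobaric: W = P₁(V₂ − V₁) → W_a/(P₁V₁) = -0.777.
Path (b) isothermal: W = P₁V₁ ln(V₂/V₁) → W_b/(P₁V₁) = -1.501.
W_a / W_b = -0.777 / -1.501 = 0.5178.

W_a / W_b ≈ 0.518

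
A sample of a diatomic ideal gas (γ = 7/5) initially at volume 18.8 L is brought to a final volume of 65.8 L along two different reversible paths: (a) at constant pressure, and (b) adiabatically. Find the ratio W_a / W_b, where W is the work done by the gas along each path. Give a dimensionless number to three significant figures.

Path (a) isobaric: W = P₁(V₂ − V₁) → W_a/(P₁V₁) = 2.5.
Path (b) adiabatic: W = P₁V₁(1 − (V₁/V₂)^(γ−1))/(γ−1) → W_b/(P₁V₁) = 0.9853.
W_a / W_b = 2.5 / 0.9853 = 2.537.

W_a / W_b ≈ 2.54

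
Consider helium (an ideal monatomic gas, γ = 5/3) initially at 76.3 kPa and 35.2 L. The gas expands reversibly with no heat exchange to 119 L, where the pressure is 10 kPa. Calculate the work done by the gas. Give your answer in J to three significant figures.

W ≈ 2240 J

Adiabatic: W = (P₁V₁ − P₂V₂)/(γ − 1) with γ = 5/3.
P₁V₁ = 2686 J, P₂V₂ = 1190 J.
W = (2686 − 1190) / 0.6667 = 2244 J.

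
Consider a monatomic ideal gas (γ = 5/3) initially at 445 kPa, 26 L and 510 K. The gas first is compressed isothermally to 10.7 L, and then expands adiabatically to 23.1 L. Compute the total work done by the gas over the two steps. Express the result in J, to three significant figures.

W_total ≈ -3310 J

Step 1 (isothermal): W = P₁V₁ ln(V₂/V₁) = (11570) ln(10.7/26) = -10272 J.
After step 1: P = 1081 kPa, V = 10.7 L, T = 510 K.
Step 2 (adiabatic): W = (P₁V₁ − P₂V₂)/(γ−1) = (11570 − 6927)/0.667 = 6965 J.
W_total = -10272 + 6965 = -3307 J.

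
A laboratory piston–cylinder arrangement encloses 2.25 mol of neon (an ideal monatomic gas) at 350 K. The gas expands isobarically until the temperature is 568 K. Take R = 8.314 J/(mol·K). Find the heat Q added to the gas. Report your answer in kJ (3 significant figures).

Q ≈ 10.2 kJ

Isobaric: W = nRΔT = (2.25)(8.314)(218) = 4078 J.
ΔU = nCᵥΔT with Cᵥ = 3R/2: ΔU = (2.25)(12.47)(218) = 6117 J.
Q = ΔU + W = 6117 + 4078 = 10195 J.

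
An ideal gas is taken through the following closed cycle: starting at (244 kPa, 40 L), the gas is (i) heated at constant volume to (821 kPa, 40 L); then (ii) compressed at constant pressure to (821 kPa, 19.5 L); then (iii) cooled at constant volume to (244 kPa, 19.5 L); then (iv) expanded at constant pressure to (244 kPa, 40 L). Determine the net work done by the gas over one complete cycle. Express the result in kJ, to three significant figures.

Constant-volume legs do no work.
W(ii) = (821)(19.5 − 40) = -16830 J; W(iv) = (244)(40 − 19.5) = 5002 J.
W_net = -16830 + 5002 = -11828 J (the counter-clockwise enclosed area).

W_net ≈ -11.8 kJ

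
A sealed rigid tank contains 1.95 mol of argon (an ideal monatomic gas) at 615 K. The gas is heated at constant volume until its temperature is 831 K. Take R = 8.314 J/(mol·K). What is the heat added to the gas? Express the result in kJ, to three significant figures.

Constant volume ⇒ W = 0, so Q = ΔU = nCᵥΔT with Cᵥ = 3R/2 = 12.47 J/(mol·K).
ΔU = (1.95)(12.47)(831 − 615) = 5253 J.

Q ≈ 5.25 kJ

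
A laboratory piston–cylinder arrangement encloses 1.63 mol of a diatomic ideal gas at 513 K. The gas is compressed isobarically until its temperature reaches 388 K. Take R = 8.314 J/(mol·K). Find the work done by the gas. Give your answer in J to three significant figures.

W ≈ -1690 J

Isobaric: W = P ΔV = nR ΔT.
W = (1.63)(8.314)(388 − 513) = -1694 J.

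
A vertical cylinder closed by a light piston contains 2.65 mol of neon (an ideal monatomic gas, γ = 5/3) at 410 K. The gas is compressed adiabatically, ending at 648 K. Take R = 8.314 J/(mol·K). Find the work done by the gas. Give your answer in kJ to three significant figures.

Adiabatic ⇒ Q = 0, so W_by = −ΔU = nCᵥ(T₁ − T₂).
Cᵥ = 3R/2 = 12.47 J/(mol·K).
W = (2.65)(12.47)(410 − 648) = -7865 J.

W ≈ -7.87 kJ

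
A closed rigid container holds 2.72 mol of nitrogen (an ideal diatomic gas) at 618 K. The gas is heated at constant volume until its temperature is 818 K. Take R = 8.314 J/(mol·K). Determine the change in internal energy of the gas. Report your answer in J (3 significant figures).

ΔU ≈ 11300 J

Constant volume ⇒ W = 0, so Q = ΔU = nCᵥΔT with Cᵥ = 5R/2 = 20.79 J/(mol·K).
ΔU = (2.72)(20.79)(818 − 618) = 11307 J.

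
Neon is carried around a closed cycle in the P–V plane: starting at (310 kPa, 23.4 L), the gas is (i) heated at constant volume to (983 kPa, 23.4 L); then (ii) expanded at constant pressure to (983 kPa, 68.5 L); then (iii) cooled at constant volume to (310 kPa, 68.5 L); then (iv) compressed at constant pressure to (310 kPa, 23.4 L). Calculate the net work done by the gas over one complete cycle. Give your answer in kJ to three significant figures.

W_net ≈ 30.4 kJ

Constant-volume legs do no work.
W(ii) = (983)(68.5 − 23.4) = 44333 J; W(iv) = (310)(23.4 − 68.5) = -13981 J.
W_net = 44333 − 13981 = 30352 J (the clockwise enclosed area).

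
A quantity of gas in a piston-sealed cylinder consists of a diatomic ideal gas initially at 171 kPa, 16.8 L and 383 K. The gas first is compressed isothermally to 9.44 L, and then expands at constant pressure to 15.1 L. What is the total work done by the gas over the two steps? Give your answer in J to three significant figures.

W_total ≈ 66.5 J

Step 1 (isothermal): W = P₁V₁ ln(V₂/V₁) = (2873) ln(9.44/16.8) = -1656 J.
After step 1: P = 304.3 kPa, V = 9.44 L, T = 383 K.
Step 2 (isobaric): W = PΔV = (304.3 kPa)(15.1 − 9.44 L) = 1722 J.
W_total = -1656 + 1722 = 66.51 J.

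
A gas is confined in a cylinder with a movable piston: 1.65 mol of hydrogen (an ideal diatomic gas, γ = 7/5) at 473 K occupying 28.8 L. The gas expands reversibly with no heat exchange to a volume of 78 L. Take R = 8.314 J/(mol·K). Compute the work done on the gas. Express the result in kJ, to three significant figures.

W ≈ -5.33 kJ

Adiabatic: TV^(γ−1) = const with γ = 7/5.
T₂ = T₁ (V₁/V₂)^(γ−1) = 473 × (28.8/78)^0.4 = 473 × 0.6713 = 317.5 K.
W_by = nCᵥ(T₁ − T₂) = (1.65)(20.79)(473 − 317.5) = 5332 J.
Work on gas = −W_by = -5332 J.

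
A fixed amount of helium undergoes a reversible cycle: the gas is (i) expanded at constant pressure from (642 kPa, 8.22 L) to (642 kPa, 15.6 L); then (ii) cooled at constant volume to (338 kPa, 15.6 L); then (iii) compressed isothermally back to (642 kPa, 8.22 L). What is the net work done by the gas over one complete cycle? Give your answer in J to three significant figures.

W_net ≈ 1360 J

Leg (i): W = PΔV = (642)(15.6 − 8.22) = 4738 J.
Leg (ii): W = 0.
Leg (iii): W = PᵢVᵢ ln(V_f/Vᵢ) = (5273) ln(8.22/15.6) = -3378 J.
W_net = 4738 − 3378 = 1360 J.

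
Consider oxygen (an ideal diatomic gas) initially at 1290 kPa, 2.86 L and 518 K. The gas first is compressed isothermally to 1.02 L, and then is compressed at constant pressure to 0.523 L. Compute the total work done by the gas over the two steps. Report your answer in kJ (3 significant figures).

W_total ≈ -5.60 kJ

Step 1 (isothermal): W = P₁V₁ ln(V₂/V₁) = (3689) ln(1.02/2.86) = -3804 J.
After step 1: P = 3617 kPa, V = 1.02 L, T = 518 K.
Step 2 (isobaric): W = PΔV = (3617 kPa)(0.523 − 1.02 L) = -1798 J.
W_total = -3804 − 1798 = -5602 J.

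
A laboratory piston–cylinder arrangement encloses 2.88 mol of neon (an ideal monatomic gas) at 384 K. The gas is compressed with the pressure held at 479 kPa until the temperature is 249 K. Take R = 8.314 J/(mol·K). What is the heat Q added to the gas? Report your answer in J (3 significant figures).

Isobaric: W = nRΔT = (2.88)(8.314)(-135) = -3232 J.
ΔU = nCᵥΔT with Cᵥ = 3R/2: ΔU = (2.88)(12.47)(-135) = -4849 J.
Q = ΔU + W = -4849 − 3232 = -8081 J.

Q ≈ -8080 J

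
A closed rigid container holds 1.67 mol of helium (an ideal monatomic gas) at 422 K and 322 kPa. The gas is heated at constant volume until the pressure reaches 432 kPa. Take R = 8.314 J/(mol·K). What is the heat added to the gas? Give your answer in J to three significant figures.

Constant volume ⇒ W = 0, so Q = ΔU = nCᵥΔT with Cᵥ = 3R/2 = 12.47 J/(mol·K).
At constant V, T₂/T₁ = P₂/P₁ ⇒ ΔT = T₁(P₂/P₁ − 1) = 422·(432/322 − 1) = 144.2 K.
ΔU = (1.67)(12.47)(144.2) = 3002 J.

Q ≈ 3000 J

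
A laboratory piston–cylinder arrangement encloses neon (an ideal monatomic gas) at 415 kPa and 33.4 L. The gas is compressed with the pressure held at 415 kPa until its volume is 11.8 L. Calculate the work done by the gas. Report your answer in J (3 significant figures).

Isobaric: W = P ΔV.
W = (415 kPa)(11.8 − 33.4 L) = (415)(-21.6) = -8964 J.

W ≈ -8960 J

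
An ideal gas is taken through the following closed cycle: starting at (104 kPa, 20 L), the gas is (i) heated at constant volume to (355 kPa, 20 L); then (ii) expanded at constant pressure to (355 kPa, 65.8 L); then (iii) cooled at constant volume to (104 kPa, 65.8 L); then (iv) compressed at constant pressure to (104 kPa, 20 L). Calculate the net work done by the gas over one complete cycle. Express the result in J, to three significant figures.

Constant-volume legs do no work.
W(ii) = (355)(65.8 − 20) = 16259 J; W(iv) = (104)(20 − 65.8) = -4763 J.
W_net = 16259 − 4763 = 11496 J (the clockwise enclosed area).

W_net ≈ 11500 J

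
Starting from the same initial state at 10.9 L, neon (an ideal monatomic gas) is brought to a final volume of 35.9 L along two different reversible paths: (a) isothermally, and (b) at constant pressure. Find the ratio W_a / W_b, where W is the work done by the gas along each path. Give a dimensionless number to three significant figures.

Path (a) isothermal: W = P₁V₁ ln(V₂/V₁) → W_a/(P₁V₁) = 1.192.
Path (b) isobaric: W = P₁(V₂ − V₁) → W_b/(P₁V₁) = 2.294.
W_a / W_b = 1.192 / 2.294 = 0.5197.

W_a / W_b ≈ 0.520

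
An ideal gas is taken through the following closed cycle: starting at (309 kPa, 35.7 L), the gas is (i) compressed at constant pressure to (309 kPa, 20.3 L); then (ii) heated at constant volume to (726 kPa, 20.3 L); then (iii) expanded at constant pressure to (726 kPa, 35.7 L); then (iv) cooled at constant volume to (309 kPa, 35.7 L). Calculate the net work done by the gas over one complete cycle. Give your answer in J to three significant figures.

W_net ≈ 6420 J

Constant-volume legs do no work.
W(i) = (309)(20.3 − 35.7) = -4759 J; W(iii) = (726)(35.7 − 20.3) = 11180 J.
W_net = -4759 + 11180 = 6422 J (the clockwise enclosed area).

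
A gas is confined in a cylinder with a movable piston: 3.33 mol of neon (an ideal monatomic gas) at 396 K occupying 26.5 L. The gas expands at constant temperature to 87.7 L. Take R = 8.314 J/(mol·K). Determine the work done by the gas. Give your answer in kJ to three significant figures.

Isothermal: W = nRT ln(V₂/V₁).
W = (3.33)(8.314)(396) × ln(87.7/26.5)
  = 10964 × 1.197
W_by_gas = 13121 J.

W ≈ 13.1 kJ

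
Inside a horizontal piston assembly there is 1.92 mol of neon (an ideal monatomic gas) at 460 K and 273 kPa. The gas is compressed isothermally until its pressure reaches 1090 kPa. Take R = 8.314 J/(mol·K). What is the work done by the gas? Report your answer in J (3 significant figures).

W ≈ -10200 J

Isothermal process: W = nRT ln(V₂/V₁) = nRT ln(P₁/P₂).
W = (1.92)(8.314)(460) × ln(273/1090)
  = 7343 × ln(0.2505) = 7343 × -1.384
W_by_gas = -10166 J.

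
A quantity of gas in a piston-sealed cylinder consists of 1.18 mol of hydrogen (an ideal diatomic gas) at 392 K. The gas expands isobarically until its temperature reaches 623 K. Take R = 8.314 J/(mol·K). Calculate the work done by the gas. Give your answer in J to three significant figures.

W ≈ 2270 J

Isobaric: W = P ΔV = nR ΔT.
W = (1.18)(8.314)(623 − 392) = 2266 J.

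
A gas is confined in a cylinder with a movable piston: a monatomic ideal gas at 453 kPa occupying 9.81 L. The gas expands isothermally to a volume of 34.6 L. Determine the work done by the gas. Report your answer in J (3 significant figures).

Isothermal: W = nRT ln(V₂/V₁) = P₁V₁ ln(V₂/V₁).
P₁V₁ = (453 kPa)(9.81 L) = 4444 J.
W = 4444 × ln(34.6/9.81) = 4444 × 1.26
W_by_gas = 5601 J.

W ≈ 5600 J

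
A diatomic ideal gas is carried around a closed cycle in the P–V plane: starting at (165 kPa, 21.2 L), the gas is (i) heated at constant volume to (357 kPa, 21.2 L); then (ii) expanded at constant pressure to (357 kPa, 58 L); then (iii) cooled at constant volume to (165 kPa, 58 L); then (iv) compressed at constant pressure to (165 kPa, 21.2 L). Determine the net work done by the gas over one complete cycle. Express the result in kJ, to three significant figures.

W_net ≈ 7.07 kJ

Constant-volume legs do no work.
W(ii) = (357)(58 − 21.2) = 13138 J; W(iv) = (165)(21.2 − 58) = -6072 J.
W_net = 13138 − 6072 = 7066 J (the clockwise enclosed area).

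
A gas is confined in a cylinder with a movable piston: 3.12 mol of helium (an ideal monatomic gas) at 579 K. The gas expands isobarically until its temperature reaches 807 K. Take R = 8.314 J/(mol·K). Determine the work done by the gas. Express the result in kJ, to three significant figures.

W ≈ 5.91 kJ

Isobaric: W = P ΔV = nR ΔT.
W = (3.12)(8.314)(807 − 579) = 5914 J.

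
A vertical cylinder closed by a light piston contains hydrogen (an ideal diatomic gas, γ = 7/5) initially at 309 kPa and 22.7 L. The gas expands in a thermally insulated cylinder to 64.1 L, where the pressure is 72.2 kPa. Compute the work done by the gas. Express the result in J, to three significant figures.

Adiabatic: W = (P₁V₁ − P₂V₂)/(γ − 1) with γ = 7/5.
P₁V₁ = 7014 J, P₂V₂ = 4628 J.
W = (7014 − 4628) / 0.4 = 5966 J.

W ≈ 5970 J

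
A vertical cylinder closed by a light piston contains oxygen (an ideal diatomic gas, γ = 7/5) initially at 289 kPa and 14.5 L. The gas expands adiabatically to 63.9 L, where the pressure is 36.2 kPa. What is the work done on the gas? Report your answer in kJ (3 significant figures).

Adiabatic: W = (P₁V₁ − P₂V₂)/(γ − 1) with γ = 7/5.
P₁V₁ = 4190 J, P₂V₂ = 2313 J.
W = (4190 − 2313) / 0.4 = 4693 J.
Work on gas = −W_by = -4693 J.

W ≈ -4.69 kJ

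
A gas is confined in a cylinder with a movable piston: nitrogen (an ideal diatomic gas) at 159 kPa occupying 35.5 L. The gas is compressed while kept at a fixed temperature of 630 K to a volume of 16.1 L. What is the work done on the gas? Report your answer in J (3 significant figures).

W ≈ 4460 J

Isothermal: W = nRT ln(V₂/V₁) = P₁V₁ ln(V₂/V₁).
P₁V₁ = (159 kPa)(35.5 L) = 5644 J.
W = 5644 × ln(16.1/35.5) = 5644 × -0.7907
W_by_gas = -4463 J; work on gas = −W_by = 4463 J.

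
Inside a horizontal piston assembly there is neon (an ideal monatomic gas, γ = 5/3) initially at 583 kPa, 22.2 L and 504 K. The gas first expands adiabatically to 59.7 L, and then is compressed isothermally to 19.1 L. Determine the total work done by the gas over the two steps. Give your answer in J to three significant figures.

Step 1 (adiabatic): W = (P₁V₁ − P₂V₂)/(γ−1) = (12943 − 6693)/0.667 = 9375 J.
After step 1: P = 112.1 kPa, V = 59.7 L, T = 260.6 K.
Step 2 (isothermal): W = P₁V₁ ln(V₂/V₁) = (6693) ln(19.1/59.7) = -7627 J.
W_total = 9375 − 7627 = 1747 J.

W_total ≈ 1750 J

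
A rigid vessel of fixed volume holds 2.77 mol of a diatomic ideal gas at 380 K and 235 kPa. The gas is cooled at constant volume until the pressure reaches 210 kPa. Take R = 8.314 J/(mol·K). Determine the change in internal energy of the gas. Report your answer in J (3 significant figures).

Constant volume ⇒ W = 0, so Q = ΔU = nCᵥΔT with Cᵥ = 5R/2 = 20.79 J/(mol·K).
At constant V, T₂/T₁ = P₂/P₁ ⇒ ΔT = T₁(P₂/P₁ − 1) = 380·(210/235 − 1) = -40.43 K.
ΔU = (2.77)(20.79)(-40.43) = -2327 J.

ΔU ≈ -2330 J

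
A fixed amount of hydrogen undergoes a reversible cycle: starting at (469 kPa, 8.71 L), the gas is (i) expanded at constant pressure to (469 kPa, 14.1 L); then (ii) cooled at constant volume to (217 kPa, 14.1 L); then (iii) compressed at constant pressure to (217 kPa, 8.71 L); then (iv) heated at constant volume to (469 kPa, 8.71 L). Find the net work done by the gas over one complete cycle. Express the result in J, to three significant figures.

Constant-volume legs do no work.
W(i) = (469)(14.1 − 8.71) = 2528 J; W(iii) = (217)(8.71 − 14.1) = -1170 J.
W_net = 2528 − 1170 = 1358 J (the clockwise enclosed area).

W_net ≈ 1360 J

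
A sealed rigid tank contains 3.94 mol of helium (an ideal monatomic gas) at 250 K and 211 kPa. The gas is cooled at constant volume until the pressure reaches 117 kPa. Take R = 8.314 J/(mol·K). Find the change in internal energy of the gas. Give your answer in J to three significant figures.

ΔU ≈ -5470 J

Constant volume ⇒ W = 0, so Q = ΔU = nCᵥΔT with Cᵥ = 3R/2 = 12.47 J/(mol·K).
At constant V, T₂/T₁ = P₂/P₁ ⇒ ΔT = T₁(P₂/P₁ − 1) = 250·(117/211 − 1) = -111.4 K.
ΔU = (3.94)(12.47)(-111.4) = -5472 J.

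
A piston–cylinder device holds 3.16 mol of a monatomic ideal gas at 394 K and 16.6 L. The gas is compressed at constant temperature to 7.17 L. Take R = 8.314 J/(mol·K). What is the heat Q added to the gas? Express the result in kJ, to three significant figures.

Isothermal ⇒ ΔU = 0, so Q = W = nRT ln(V₂/V₁).
Q = (3.16)(8.314)(394) ln(7.17/16.6) = 10351 × -0.8395 = -8690 J.

Q ≈ -8.69 kJ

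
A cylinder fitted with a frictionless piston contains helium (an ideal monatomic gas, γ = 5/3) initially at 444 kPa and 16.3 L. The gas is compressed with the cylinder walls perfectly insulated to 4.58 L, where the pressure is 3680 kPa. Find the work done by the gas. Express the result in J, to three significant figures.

W ≈ -14400 J

Adiabatic: W = (P₁V₁ − P₂V₂)/(γ − 1) with γ = 5/3.
P₁V₁ = 7237 J, P₂V₂ = 16854 J.
W = (7237 − 16854) / 0.6667 = -14426 J.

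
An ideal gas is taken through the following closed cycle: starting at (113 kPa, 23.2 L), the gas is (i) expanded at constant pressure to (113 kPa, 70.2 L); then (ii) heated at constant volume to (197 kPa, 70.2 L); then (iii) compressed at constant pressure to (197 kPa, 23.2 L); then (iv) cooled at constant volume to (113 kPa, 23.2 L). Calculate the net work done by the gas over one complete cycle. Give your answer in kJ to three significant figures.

Constant-volume legs do no work.
W(i) = (113)(70.2 − 23.2) = 5311 J; W(iii) = (197)(23.2 − 70.2) = -9259 J.
W_net = 5311 − 9259 = -3948 J (the counter-clockwise enclosed area).

W_net ≈ -3.95 kJ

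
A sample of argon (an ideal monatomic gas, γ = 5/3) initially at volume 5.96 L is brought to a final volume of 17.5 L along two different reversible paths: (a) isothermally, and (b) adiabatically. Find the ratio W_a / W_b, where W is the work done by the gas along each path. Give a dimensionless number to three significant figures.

W_a / W_b ≈ 1.40

Path (a) isothermal: W = P₁V₁ ln(V₂/V₁) → W_a/(P₁V₁) = 1.077.
Path (b) adiabatic: W = P₁V₁(1 − (V₁/V₂)^(γ−1))/(γ−1) → W_b/(P₁V₁) = 0.7685.
W_a / W_b = 1.077 / 0.7685 = 1.402.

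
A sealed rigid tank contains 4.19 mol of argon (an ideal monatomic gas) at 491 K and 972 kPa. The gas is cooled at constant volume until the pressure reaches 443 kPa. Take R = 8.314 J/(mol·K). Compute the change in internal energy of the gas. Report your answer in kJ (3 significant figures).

Constant volume ⇒ W = 0, so Q = ΔU = nCᵥΔT with Cᵥ = 3R/2 = 12.47 J/(mol·K).
At constant V, T₂/T₁ = P₂/P₁ ⇒ ΔT = T₁(P₂/P₁ − 1) = 491·(443/972 − 1) = -267.2 K.
ΔU = (4.19)(12.47)(-267.2) = -13963 J.

ΔU ≈ -14.0 kJ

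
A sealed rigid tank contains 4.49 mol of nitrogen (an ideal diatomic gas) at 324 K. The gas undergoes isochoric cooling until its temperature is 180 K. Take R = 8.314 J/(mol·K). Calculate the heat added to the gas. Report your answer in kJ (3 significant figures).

Q ≈ -13.4 kJ

Constant volume ⇒ W = 0, so Q = ΔU = nCᵥΔT with Cᵥ = 5R/2 = 20.79 J/(mol·K).
ΔU = (4.49)(20.79)(180 − 324) = -13439 J.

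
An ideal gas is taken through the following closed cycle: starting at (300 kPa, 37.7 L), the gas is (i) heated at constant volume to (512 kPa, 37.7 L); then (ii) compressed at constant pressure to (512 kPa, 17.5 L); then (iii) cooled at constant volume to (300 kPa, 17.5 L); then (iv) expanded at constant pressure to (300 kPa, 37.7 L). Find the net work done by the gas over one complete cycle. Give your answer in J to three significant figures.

W_net ≈ -4280 J

Constant-volume legs do no work.
W(ii) = (512)(17.5 − 37.7) = -10342 J; W(iv) = (300)(37.7 − 17.5) = 6060 J.
W_net = -10342 + 6060 = -4282 J (the counter-clockwise enclosed area).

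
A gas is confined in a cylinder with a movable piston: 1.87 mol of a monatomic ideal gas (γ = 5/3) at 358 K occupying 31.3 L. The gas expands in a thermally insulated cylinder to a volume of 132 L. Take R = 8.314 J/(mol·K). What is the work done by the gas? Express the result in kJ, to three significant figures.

Adiabatic: TV^(γ−1) = const with γ = 5/3.
T₂ = T₁ (V₁/V₂)^(γ−1) = 358 × (31.3/132)^0.667 = 358 × 0.3831 = 137.2 K.
W_by = nCᵥ(T₁ − T₂) = (1.87)(12.47)(358 − 137.2) = 5150 J.

W ≈ 5.15 kJ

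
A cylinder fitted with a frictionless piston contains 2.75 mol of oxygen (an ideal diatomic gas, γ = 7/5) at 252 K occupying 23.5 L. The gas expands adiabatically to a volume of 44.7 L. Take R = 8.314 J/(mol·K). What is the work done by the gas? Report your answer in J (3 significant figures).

W ≈ 3270 J

Adiabatic: TV^(γ−1) = const with γ = 7/5.
T₂ = T₁ (V₁/V₂)^(γ−1) = 252 × (23.5/44.7)^0.4 = 252 × 0.7732 = 194.9 K.
W_by = nCᵥ(T₁ − T₂) = (2.75)(20.79)(252 − 194.9) = 3267 J.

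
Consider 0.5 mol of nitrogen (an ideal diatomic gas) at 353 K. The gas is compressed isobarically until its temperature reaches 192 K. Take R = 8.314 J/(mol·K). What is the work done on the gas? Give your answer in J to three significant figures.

W ≈ 669 J

Isobaric: W = P ΔV = nR ΔT.
W = (0.5)(8.314)(192 − 353) = -669.3 J.
Work on gas = −W_by = 669.3 J.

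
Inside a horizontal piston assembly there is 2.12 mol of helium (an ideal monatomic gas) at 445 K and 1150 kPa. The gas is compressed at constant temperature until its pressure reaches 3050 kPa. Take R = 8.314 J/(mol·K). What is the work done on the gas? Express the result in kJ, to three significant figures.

W ≈ 7.65 kJ

Isothermal process: W = nRT ln(V₂/V₁) = nRT ln(P₁/P₂).
W = (2.12)(8.314)(445) × ln(1150/3050)
  = 7843 × ln(0.377) = 7843 × -0.9754
W_by_gas = -7650 J; work on gas = −W_by = 7650 J.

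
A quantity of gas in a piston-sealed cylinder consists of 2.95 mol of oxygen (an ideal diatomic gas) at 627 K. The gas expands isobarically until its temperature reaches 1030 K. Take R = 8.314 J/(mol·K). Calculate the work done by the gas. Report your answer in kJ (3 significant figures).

W ≈ 9.88 kJ

Isobaric: W = P ΔV = nR ΔT.
W = (2.95)(8.314)(1030 − 627) = 9884 J.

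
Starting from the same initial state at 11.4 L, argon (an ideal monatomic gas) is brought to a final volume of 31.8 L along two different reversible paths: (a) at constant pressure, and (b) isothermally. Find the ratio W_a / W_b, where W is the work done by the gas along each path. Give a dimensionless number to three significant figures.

Path (a) isobaric: W = P₁(V₂ − V₁) → W_a/(P₁V₁) = 1.789.
Path (b) isothermal: W = P₁V₁ ln(V₂/V₁) → W_b/(P₁V₁) = 1.026.
W_a / W_b = 1.789 / 1.026 = 1.744.

W_a / W_b ≈ 1.74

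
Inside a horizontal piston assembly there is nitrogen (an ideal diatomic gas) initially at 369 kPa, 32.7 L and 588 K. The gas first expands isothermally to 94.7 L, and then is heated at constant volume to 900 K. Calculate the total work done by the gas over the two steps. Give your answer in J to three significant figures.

W_total ≈ 12800 J

Step 1 (isothermal): W = P₁V₁ ln(V₂/V₁) = (12066) ln(94.7/32.7) = 12831 J.
Step 2 (isochoric): W = 0 (constant volume).
W_total = 12831 + 0 = 12831 J.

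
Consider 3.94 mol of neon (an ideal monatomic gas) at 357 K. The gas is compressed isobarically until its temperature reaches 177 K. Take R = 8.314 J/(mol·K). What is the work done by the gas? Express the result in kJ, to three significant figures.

Isobaric: W = P ΔV = nR ΔT.
W = (3.94)(8.314)(177 − 357) = -5896 J.

W ≈ -5.90 kJ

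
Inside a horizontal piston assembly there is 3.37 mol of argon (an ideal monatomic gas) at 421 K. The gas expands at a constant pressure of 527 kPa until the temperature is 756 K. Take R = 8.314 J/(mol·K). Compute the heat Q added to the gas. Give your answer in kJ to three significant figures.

Q ≈ 23.5 kJ

Isobaric: W = nRΔT = (3.37)(8.314)(335) = 9386 J.
ΔU = nCᵥΔT with Cᵥ = 3R/2: ΔU = (3.37)(12.47)(335) = 14079 J.
Q = ΔU + W = 14079 + 9386 = 23465 J.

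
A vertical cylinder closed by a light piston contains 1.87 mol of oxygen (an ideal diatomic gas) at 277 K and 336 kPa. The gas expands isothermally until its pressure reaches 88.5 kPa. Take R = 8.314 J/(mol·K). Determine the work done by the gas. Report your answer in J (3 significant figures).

W ≈ 5750 J

Isothermal process: W = nRT ln(V₂/V₁) = nRT ln(P₁/P₂).
W = (1.87)(8.314)(277) × ln(336/88.5)
  = 4307 × ln(3.797) = 4307 × 1.334
W_by_gas = 5745 J.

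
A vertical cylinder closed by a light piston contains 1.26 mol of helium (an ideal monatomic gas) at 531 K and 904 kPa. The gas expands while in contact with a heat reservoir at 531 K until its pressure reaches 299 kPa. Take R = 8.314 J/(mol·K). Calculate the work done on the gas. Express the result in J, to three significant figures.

Isothermal process: W = nRT ln(V₂/V₁) = nRT ln(P₁/P₂).
W = (1.26)(8.314)(531) × ln(904/299)
  = 5563 × ln(3.023) = 5563 × 1.106
W_by_gas = 6154 J; work on gas = −W_by = -6154 J.

W ≈ -6150 J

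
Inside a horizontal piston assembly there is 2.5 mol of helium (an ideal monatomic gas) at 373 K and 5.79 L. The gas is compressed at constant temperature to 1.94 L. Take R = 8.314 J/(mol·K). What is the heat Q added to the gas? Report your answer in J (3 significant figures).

Q ≈ -8480 J

Isothermal ⇒ ΔU = 0, so Q = W = nRT ln(V₂/V₁).
Q = (2.5)(8.314)(373) ln(1.94/5.79) = 7753 × -1.093 = -8477 J.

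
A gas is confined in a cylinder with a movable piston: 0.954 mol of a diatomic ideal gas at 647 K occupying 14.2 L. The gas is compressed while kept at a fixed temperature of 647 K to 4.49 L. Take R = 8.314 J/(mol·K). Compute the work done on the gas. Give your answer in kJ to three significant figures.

Isothermal: W = nRT ln(V₂/V₁).
W = (0.954)(8.314)(647) × ln(4.49/14.2)
  = 5132 × -1.151
W_by_gas = -5909 J; work on gas = −W_by = 5909 J.

W ≈ 5.91 kJ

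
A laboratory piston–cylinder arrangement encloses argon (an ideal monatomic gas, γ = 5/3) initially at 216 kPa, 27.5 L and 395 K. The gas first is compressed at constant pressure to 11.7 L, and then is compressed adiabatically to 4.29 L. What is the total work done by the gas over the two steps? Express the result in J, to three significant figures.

Step 1 (isobaric): W = PΔV = (216 kPa)(11.7 − 27.5 L) = -3413 J.
After step 1: P = 216 kPa, V = 11.7 L, T = 168.1 K.
Step 2 (adiabatic): W = (P₁V₁ − P₂V₂)/(γ−1) = (2527 − 4933)/0.667 = -3609 J.
W_total = -3413 − 3609 = -7022 J.

W_total ≈ -7020 J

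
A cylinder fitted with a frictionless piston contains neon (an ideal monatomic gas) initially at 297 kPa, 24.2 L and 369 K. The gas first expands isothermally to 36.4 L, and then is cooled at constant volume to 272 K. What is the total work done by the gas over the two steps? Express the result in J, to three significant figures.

Step 1 (isothermal): W = P₁V₁ ln(V₂/V₁) = (7187) ln(36.4/24.2) = 2934 J.
Step 2 (isochoric): W = 0 (constant volume).
W_total = 2934 + 0 = 2934 J.

W_total ≈ 2930 J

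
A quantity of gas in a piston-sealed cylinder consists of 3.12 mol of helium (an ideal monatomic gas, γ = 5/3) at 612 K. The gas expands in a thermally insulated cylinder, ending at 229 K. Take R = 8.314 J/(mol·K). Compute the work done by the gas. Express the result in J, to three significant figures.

Adiabatic ⇒ Q = 0, so W_by = −ΔU = nCᵥ(T₁ − T₂).
Cᵥ = 3R/2 = 12.47 J/(mol·K).
W = (3.12)(12.47)(612 − 229) = 14902 J.

W ≈ 14900 J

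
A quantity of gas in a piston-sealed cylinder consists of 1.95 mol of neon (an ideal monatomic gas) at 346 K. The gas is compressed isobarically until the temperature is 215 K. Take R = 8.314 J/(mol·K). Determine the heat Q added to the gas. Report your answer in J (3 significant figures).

Isobaric: W = nRΔT = (1.95)(8.314)(-131) = -2124 J.
ΔU = nCᵥΔT with Cᵥ = 3R/2: ΔU = (1.95)(12.47)(-131) = -3186 J.
Q = ΔU + W = -3186 − 2124 = -5310 J.

Q ≈ -5310 J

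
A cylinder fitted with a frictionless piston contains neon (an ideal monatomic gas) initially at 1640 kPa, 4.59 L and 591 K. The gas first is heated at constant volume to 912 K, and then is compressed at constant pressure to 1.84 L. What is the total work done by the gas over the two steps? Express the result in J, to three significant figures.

W_total ≈ -6960 J

Step 1 (isochoric): W = 0 (constant volume).
After step 1: P = 2531 kPa (V unchanged).
Step 2 (isobaric): W = PΔV = (2531 kPa)(1.84 − 4.59 L) = -6960 J.
W_total = 0 − 6960 = -6960 J.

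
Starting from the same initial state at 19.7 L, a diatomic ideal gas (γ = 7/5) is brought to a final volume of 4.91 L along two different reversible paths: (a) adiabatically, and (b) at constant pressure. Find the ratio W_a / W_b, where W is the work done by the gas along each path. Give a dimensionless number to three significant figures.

Path (a) adiabatic: W = P₁V₁(1 − (V₁/V₂)^(γ−1))/(γ−1) → W_a/(P₁V₁) = -1.858.
Path (b) isobaric: W = P₁(V₂ − V₁) → W_b/(P₁V₁) = -0.7508.
W_a / W_b = -1.858 / -0.7508 = 2.475.

W_a / W_b ≈ 2.47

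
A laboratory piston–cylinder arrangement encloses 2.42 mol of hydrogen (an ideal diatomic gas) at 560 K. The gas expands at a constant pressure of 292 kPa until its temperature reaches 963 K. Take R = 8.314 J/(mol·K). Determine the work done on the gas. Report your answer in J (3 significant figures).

Isobaric: W = P ΔV = nR ΔT.
W = (2.42)(8.314)(963 − 560) = 8108 J.
Work on gas = −W_by = -8108 J.

W ≈ -8110 J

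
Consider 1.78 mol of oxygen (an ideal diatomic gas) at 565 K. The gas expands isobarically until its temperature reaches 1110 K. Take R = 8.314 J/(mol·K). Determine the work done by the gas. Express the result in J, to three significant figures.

Isobaric: W = P ΔV = nR ΔT.
W = (1.78)(8.314)(1110 − 565) = 8065 J.

W ≈ 8070 J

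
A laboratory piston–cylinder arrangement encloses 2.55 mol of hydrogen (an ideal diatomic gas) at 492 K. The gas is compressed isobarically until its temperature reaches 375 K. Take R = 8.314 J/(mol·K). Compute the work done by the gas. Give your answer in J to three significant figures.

W ≈ -2480 J

Isobaric: W = P ΔV = nR ΔT.
W = (2.55)(8.314)(375 − 492) = -2480 J.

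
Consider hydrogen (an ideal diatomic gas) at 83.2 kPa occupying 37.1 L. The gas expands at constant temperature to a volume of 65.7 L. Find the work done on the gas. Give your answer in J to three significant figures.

Isothermal: W = nRT ln(V₂/V₁) = P₁V₁ ln(V₂/V₁).
P₁V₁ = (83.2 kPa)(37.1 L) = 3087 J.
W = 3087 × ln(65.7/37.1) = 3087 × 0.5715
W_by_gas = 1764 J; work on gas = −W_by = -1764 J.

W ≈ -1760 J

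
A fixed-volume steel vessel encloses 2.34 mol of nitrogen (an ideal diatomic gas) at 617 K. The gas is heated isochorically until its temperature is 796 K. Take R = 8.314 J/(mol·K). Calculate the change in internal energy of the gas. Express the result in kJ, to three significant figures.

ΔU ≈ 8.71 kJ

Constant volume ⇒ W = 0, so Q = ΔU = nCᵥΔT with Cᵥ = 5R/2 = 20.79 J/(mol·K).
ΔU = (2.34)(20.79)(796 − 617) = 8706 J.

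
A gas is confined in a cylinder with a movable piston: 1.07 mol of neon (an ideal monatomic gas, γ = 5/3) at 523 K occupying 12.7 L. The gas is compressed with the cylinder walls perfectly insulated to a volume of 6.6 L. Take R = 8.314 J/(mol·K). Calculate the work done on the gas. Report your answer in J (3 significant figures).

W ≈ 3820 J

Adiabatic: TV^(γ−1) = const with γ = 5/3.
T₂ = T₁ (V₁/V₂)^(γ−1) = 523 × (12.7/6.6)^0.667 = 523 × 1.547 = 809.1 K.
W_by = nCᵥ(T₁ − T₂) = (1.07)(12.47)(523 − 809.1) = -3818 J.
Work on gas = −W_by = 3818 J.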